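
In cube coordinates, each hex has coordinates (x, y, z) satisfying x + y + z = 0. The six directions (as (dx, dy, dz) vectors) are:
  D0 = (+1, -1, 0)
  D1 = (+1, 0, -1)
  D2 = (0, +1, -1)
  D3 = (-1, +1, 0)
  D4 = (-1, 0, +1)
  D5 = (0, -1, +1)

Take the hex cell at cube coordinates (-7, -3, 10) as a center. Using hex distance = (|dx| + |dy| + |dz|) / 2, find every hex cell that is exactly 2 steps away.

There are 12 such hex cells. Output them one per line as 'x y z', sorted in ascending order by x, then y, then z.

Walk ring at distance 2 from (-7, -3, 10):
Start at center + D4*2 = (-9, -3, 12)
  hex 0: (-9, -3, 12)
  hex 1: (-8, -4, 12)
  hex 2: (-7, -5, 12)
  hex 3: (-6, -5, 11)
  hex 4: (-5, -5, 10)
  hex 5: (-5, -4, 9)
  hex 6: (-5, -3, 8)
  hex 7: (-6, -2, 8)
  hex 8: (-7, -1, 8)
  hex 9: (-8, -1, 9)
  hex 10: (-9, -1, 10)
  hex 11: (-9, -2, 11)
Sorted: 12 hexes.

Answer: -9 -3 12
-9 -2 11
-9 -1 10
-8 -4 12
-8 -1 9
-7 -5 12
-7 -1 8
-6 -5 11
-6 -2 8
-5 -5 10
-5 -4 9
-5 -3 8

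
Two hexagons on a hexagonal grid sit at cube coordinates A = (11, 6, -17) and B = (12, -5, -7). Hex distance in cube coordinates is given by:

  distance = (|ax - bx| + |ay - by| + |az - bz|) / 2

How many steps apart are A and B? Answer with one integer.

Answer: 11

Derivation:
|ax - bx| = |11 - 12| = 1
|ay - by| = |6 - (-5)| = 11
|az - bz| = |-17 - (-7)| = 10
distance = (1 + 11 + 10) / 2 = 22 / 2 = 11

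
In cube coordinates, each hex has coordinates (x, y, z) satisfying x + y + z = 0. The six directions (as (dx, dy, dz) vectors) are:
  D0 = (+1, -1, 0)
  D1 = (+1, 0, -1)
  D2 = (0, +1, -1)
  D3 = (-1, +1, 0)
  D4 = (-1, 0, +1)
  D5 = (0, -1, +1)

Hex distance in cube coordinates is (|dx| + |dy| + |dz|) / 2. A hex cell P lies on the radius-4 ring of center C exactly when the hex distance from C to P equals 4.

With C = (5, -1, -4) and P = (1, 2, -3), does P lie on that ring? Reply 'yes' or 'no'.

Answer: yes

Derivation:
|px - cx| = |1 - 5| = 4
|py - cy| = |2 - (-1)| = 3
|pz - cz| = |-3 - (-4)| = 1
distance = (4+3+1)/2 = 8/2 = 4
radius = 4; distance == radius -> yes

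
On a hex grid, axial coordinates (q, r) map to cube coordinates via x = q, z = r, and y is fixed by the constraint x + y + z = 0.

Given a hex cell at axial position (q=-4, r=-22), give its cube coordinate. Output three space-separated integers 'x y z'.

x = q = -4
z = r = -22
y = -x - z = -(-4) - (-22) = 26

Answer: -4 26 -22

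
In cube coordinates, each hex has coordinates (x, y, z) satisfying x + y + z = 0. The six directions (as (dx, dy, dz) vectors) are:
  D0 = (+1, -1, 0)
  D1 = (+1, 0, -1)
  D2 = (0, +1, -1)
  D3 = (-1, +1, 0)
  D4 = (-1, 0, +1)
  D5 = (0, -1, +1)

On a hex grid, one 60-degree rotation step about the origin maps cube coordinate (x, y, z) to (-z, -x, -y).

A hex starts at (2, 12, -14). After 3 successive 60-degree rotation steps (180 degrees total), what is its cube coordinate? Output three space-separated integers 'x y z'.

Start: (2, 12, -14)
Step 1: (2, 12, -14) -> (-(-14), -(2), -(12)) = (14, -2, -12)
Step 2: (14, -2, -12) -> (-(-12), -(14), -(-2)) = (12, -14, 2)
Step 3: (12, -14, 2) -> (-(2), -(12), -(-14)) = (-2, -12, 14)

Answer: -2 -12 14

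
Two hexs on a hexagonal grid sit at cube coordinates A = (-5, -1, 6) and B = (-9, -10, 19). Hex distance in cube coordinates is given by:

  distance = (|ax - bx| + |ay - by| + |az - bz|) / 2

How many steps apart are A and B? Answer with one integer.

Answer: 13

Derivation:
|ax - bx| = |-5 - (-9)| = 4
|ay - by| = |-1 - (-10)| = 9
|az - bz| = |6 - 19| = 13
distance = (4 + 9 + 13) / 2 = 26 / 2 = 13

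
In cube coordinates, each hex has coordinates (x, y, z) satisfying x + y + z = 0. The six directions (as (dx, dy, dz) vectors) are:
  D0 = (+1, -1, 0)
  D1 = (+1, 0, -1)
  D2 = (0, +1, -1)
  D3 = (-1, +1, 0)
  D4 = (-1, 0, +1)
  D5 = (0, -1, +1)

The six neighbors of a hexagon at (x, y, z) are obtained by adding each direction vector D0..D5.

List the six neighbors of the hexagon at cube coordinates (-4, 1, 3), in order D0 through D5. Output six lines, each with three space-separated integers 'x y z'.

Center: (-4, 1, 3). Add each direction:
  D0: (-4, 1, 3) + (1, -1, 0) = (-3, 0, 3)
  D1: (-4, 1, 3) + (1, 0, -1) = (-3, 1, 2)
  D2: (-4, 1, 3) + (0, 1, -1) = (-4, 2, 2)
  D3: (-4, 1, 3) + (-1, 1, 0) = (-5, 2, 3)
  D4: (-4, 1, 3) + (-1, 0, 1) = (-5, 1, 4)
  D5: (-4, 1, 3) + (0, -1, 1) = (-4, 0, 4)

Answer: -3 0 3
-3 1 2
-4 2 2
-5 2 3
-5 1 4
-4 0 4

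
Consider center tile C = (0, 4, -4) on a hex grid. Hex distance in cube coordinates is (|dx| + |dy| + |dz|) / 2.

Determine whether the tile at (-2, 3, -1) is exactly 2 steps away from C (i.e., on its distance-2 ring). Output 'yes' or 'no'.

Answer: no

Derivation:
|px - cx| = |-2 - 0| = 2
|py - cy| = |3 - 4| = 1
|pz - cz| = |-1 - (-4)| = 3
distance = (2+1+3)/2 = 6/2 = 3
radius = 2; distance != radius -> no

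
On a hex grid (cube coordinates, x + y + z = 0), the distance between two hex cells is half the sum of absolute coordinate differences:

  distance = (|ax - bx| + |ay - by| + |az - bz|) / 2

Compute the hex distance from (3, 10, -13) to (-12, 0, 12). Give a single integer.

Answer: 25

Derivation:
|ax - bx| = |3 - (-12)| = 15
|ay - by| = |10 - 0| = 10
|az - bz| = |-13 - 12| = 25
distance = (15 + 10 + 25) / 2 = 50 / 2 = 25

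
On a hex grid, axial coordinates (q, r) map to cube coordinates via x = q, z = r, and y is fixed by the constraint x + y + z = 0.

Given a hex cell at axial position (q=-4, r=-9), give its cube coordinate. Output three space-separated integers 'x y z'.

x = q = -4
z = r = -9
y = -x - z = -(-4) - (-9) = 13

Answer: -4 13 -9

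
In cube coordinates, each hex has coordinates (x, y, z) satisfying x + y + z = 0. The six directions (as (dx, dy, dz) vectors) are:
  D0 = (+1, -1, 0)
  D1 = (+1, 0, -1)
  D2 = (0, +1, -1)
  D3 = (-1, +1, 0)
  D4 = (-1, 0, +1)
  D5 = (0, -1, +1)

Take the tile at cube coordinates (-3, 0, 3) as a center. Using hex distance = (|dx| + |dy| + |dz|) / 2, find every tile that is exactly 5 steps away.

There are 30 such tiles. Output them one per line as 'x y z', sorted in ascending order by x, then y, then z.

Answer: -8 0 8
-8 1 7
-8 2 6
-8 3 5
-8 4 4
-8 5 3
-7 -1 8
-7 5 2
-6 -2 8
-6 5 1
-5 -3 8
-5 5 0
-4 -4 8
-4 5 -1
-3 -5 8
-3 5 -2
-2 -5 7
-2 4 -2
-1 -5 6
-1 3 -2
0 -5 5
0 2 -2
1 -5 4
1 1 -2
2 -5 3
2 -4 2
2 -3 1
2 -2 0
2 -1 -1
2 0 -2

Derivation:
Walk ring at distance 5 from (-3, 0, 3):
Start at center + D4*5 = (-8, 0, 8)
  hex 0: (-8, 0, 8)
  hex 1: (-7, -1, 8)
  hex 2: (-6, -2, 8)
  hex 3: (-5, -3, 8)
  hex 4: (-4, -4, 8)
  hex 5: (-3, -5, 8)
  hex 6: (-2, -5, 7)
  hex 7: (-1, -5, 6)
  hex 8: (0, -5, 5)
  hex 9: (1, -5, 4)
  hex 10: (2, -5, 3)
  hex 11: (2, -4, 2)
  hex 12: (2, -3, 1)
  hex 13: (2, -2, 0)
  hex 14: (2, -1, -1)
  hex 15: (2, 0, -2)
  hex 16: (1, 1, -2)
  hex 17: (0, 2, -2)
  hex 18: (-1, 3, -2)
  hex 19: (-2, 4, -2)
  hex 20: (-3, 5, -2)
  hex 21: (-4, 5, -1)
  hex 22: (-5, 5, 0)
  hex 23: (-6, 5, 1)
  hex 24: (-7, 5, 2)
  hex 25: (-8, 5, 3)
  hex 26: (-8, 4, 4)
  hex 27: (-8, 3, 5)
  hex 28: (-8, 2, 6)
  hex 29: (-8, 1, 7)
Sorted: 30 hexes.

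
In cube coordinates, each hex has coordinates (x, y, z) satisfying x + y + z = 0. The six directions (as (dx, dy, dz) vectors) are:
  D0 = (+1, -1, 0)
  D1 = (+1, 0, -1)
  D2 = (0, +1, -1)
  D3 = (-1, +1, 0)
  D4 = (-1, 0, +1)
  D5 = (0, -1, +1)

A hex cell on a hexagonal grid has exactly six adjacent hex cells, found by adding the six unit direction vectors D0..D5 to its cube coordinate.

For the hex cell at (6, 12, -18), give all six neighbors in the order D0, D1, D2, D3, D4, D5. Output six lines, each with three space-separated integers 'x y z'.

Center: (6, 12, -18). Add each direction:
  D0: (6, 12, -18) + (1, -1, 0) = (7, 11, -18)
  D1: (6, 12, -18) + (1, 0, -1) = (7, 12, -19)
  D2: (6, 12, -18) + (0, 1, -1) = (6, 13, -19)
  D3: (6, 12, -18) + (-1, 1, 0) = (5, 13, -18)
  D4: (6, 12, -18) + (-1, 0, 1) = (5, 12, -17)
  D5: (6, 12, -18) + (0, -1, 1) = (6, 11, -17)

Answer: 7 11 -18
7 12 -19
6 13 -19
5 13 -18
5 12 -17
6 11 -17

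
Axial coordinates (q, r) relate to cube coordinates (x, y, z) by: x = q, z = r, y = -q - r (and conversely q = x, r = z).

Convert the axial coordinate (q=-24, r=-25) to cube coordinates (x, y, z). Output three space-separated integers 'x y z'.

Answer: -24 49 -25

Derivation:
x = q = -24
z = r = -25
y = -x - z = -(-24) - (-25) = 49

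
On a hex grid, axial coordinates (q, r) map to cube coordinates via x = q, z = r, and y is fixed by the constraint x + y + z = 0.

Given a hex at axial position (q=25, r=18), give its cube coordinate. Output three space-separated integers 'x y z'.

Answer: 25 -43 18

Derivation:
x = q = 25
z = r = 18
y = -x - z = -(25) - (18) = -43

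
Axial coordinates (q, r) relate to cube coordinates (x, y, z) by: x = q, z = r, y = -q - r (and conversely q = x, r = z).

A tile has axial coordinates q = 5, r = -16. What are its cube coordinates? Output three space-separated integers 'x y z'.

Answer: 5 11 -16

Derivation:
x = q = 5
z = r = -16
y = -x - z = -(5) - (-16) = 11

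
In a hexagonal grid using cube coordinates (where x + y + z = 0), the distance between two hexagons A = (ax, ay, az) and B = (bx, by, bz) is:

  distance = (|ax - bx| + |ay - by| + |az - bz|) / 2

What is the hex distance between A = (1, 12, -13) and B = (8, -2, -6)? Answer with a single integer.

|ax - bx| = |1 - 8| = 7
|ay - by| = |12 - (-2)| = 14
|az - bz| = |-13 - (-6)| = 7
distance = (7 + 14 + 7) / 2 = 28 / 2 = 14

Answer: 14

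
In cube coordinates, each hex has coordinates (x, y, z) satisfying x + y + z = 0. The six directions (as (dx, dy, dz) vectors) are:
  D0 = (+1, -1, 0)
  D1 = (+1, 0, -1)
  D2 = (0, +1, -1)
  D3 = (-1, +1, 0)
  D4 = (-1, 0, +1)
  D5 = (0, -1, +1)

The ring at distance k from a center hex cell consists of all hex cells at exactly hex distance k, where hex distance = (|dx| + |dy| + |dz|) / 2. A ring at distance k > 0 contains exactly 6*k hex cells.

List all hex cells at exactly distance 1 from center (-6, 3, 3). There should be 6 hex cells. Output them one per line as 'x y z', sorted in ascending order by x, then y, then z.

Answer: -7 3 4
-7 4 3
-6 2 4
-6 4 2
-5 2 3
-5 3 2

Derivation:
Walk ring at distance 1 from (-6, 3, 3):
Start at center + D4*1 = (-7, 3, 4)
  hex 0: (-7, 3, 4)
  hex 1: (-6, 2, 4)
  hex 2: (-5, 2, 3)
  hex 3: (-5, 3, 2)
  hex 4: (-6, 4, 2)
  hex 5: (-7, 4, 3)
Sorted: 6 hexes.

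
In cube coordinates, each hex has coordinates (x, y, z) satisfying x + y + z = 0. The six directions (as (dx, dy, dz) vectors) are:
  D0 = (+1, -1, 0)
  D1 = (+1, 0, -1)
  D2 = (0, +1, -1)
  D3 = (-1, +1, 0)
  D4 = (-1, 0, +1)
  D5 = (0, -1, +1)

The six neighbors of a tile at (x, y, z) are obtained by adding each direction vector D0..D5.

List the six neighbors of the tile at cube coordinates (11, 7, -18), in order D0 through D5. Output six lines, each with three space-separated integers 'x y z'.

Answer: 12 6 -18
12 7 -19
11 8 -19
10 8 -18
10 7 -17
11 6 -17

Derivation:
Center: (11, 7, -18). Add each direction:
  D0: (11, 7, -18) + (1, -1, 0) = (12, 6, -18)
  D1: (11, 7, -18) + (1, 0, -1) = (12, 7, -19)
  D2: (11, 7, -18) + (0, 1, -1) = (11, 8, -19)
  D3: (11, 7, -18) + (-1, 1, 0) = (10, 8, -18)
  D4: (11, 7, -18) + (-1, 0, 1) = (10, 7, -17)
  D5: (11, 7, -18) + (0, -1, 1) = (11, 6, -17)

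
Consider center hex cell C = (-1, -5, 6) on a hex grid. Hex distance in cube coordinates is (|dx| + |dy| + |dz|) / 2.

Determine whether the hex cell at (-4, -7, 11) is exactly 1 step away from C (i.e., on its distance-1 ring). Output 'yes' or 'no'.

Answer: no

Derivation:
|px - cx| = |-4 - (-1)| = 3
|py - cy| = |-7 - (-5)| = 2
|pz - cz| = |11 - 6| = 5
distance = (3+2+5)/2 = 10/2 = 5
radius = 1; distance != radius -> no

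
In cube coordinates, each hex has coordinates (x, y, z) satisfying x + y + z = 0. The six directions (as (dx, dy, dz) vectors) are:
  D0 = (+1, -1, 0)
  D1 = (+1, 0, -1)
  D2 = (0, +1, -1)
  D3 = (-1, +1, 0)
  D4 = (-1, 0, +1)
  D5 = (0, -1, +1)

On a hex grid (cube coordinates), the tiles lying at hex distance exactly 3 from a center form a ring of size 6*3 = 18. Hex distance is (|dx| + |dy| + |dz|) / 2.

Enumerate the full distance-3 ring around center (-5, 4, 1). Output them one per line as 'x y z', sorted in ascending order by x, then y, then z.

Walk ring at distance 3 from (-5, 4, 1):
Start at center + D4*3 = (-8, 4, 4)
  hex 0: (-8, 4, 4)
  hex 1: (-7, 3, 4)
  hex 2: (-6, 2, 4)
  hex 3: (-5, 1, 4)
  hex 4: (-4, 1, 3)
  hex 5: (-3, 1, 2)
  hex 6: (-2, 1, 1)
  hex 7: (-2, 2, 0)
  hex 8: (-2, 3, -1)
  hex 9: (-2, 4, -2)
  hex 10: (-3, 5, -2)
  hex 11: (-4, 6, -2)
  hex 12: (-5, 7, -2)
  hex 13: (-6, 7, -1)
  hex 14: (-7, 7, 0)
  hex 15: (-8, 7, 1)
  hex 16: (-8, 6, 2)
  hex 17: (-8, 5, 3)
Sorted: 18 hexes.

Answer: -8 4 4
-8 5 3
-8 6 2
-8 7 1
-7 3 4
-7 7 0
-6 2 4
-6 7 -1
-5 1 4
-5 7 -2
-4 1 3
-4 6 -2
-3 1 2
-3 5 -2
-2 1 1
-2 2 0
-2 3 -1
-2 4 -2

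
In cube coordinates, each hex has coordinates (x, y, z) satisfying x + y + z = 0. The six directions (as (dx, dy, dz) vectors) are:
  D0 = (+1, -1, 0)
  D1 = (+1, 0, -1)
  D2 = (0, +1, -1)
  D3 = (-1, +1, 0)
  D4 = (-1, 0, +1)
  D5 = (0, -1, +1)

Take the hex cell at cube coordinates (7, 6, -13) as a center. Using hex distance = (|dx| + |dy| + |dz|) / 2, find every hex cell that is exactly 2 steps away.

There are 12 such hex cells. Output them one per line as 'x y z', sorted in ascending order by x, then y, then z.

Answer: 5 6 -11
5 7 -12
5 8 -13
6 5 -11
6 8 -14
7 4 -11
7 8 -15
8 4 -12
8 7 -15
9 4 -13
9 5 -14
9 6 -15

Derivation:
Walk ring at distance 2 from (7, 6, -13):
Start at center + D4*2 = (5, 6, -11)
  hex 0: (5, 6, -11)
  hex 1: (6, 5, -11)
  hex 2: (7, 4, -11)
  hex 3: (8, 4, -12)
  hex 4: (9, 4, -13)
  hex 5: (9, 5, -14)
  hex 6: (9, 6, -15)
  hex 7: (8, 7, -15)
  hex 8: (7, 8, -15)
  hex 9: (6, 8, -14)
  hex 10: (5, 8, -13)
  hex 11: (5, 7, -12)
Sorted: 12 hexes.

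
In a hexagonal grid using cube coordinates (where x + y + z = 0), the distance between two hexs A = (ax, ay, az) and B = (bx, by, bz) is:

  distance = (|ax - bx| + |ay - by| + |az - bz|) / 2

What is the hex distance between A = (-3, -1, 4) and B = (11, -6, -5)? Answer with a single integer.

Answer: 14

Derivation:
|ax - bx| = |-3 - 11| = 14
|ay - by| = |-1 - (-6)| = 5
|az - bz| = |4 - (-5)| = 9
distance = (14 + 5 + 9) / 2 = 28 / 2 = 14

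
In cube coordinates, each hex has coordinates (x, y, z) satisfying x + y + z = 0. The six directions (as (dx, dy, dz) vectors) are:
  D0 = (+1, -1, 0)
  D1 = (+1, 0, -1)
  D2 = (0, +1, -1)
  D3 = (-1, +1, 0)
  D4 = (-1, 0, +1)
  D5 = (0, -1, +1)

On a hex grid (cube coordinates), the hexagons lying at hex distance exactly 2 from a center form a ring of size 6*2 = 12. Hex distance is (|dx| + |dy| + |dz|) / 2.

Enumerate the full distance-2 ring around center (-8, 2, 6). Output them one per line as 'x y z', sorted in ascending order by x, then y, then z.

Walk ring at distance 2 from (-8, 2, 6):
Start at center + D4*2 = (-10, 2, 8)
  hex 0: (-10, 2, 8)
  hex 1: (-9, 1, 8)
  hex 2: (-8, 0, 8)
  hex 3: (-7, 0, 7)
  hex 4: (-6, 0, 6)
  hex 5: (-6, 1, 5)
  hex 6: (-6, 2, 4)
  hex 7: (-7, 3, 4)
  hex 8: (-8, 4, 4)
  hex 9: (-9, 4, 5)
  hex 10: (-10, 4, 6)
  hex 11: (-10, 3, 7)
Sorted: 12 hexes.

Answer: -10 2 8
-10 3 7
-10 4 6
-9 1 8
-9 4 5
-8 0 8
-8 4 4
-7 0 7
-7 3 4
-6 0 6
-6 1 5
-6 2 4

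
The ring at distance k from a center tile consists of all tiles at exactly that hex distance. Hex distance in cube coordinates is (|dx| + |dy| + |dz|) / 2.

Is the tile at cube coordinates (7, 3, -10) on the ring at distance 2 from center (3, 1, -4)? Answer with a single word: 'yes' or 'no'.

Answer: no

Derivation:
|px - cx| = |7 - 3| = 4
|py - cy| = |3 - 1| = 2
|pz - cz| = |-10 - (-4)| = 6
distance = (4+2+6)/2 = 12/2 = 6
radius = 2; distance != radius -> no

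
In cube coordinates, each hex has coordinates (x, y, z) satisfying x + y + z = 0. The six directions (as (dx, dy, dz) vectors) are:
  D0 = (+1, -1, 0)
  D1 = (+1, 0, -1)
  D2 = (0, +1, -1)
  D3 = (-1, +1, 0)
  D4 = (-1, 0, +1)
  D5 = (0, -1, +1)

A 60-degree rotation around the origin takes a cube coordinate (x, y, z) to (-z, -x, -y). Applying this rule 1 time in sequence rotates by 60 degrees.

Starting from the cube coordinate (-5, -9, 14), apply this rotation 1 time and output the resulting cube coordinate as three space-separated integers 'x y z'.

Start: (-5, -9, 14)
Step 1: (-5, -9, 14) -> (-(14), -(-5), -(-9)) = (-14, 5, 9)

Answer: -14 5 9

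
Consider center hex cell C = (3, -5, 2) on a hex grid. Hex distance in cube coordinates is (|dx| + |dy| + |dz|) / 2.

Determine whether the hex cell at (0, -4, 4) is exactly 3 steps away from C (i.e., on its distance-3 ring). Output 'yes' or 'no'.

|px - cx| = |0 - 3| = 3
|py - cy| = |-4 - (-5)| = 1
|pz - cz| = |4 - 2| = 2
distance = (3+1+2)/2 = 6/2 = 3
radius = 3; distance == radius -> yes

Answer: yes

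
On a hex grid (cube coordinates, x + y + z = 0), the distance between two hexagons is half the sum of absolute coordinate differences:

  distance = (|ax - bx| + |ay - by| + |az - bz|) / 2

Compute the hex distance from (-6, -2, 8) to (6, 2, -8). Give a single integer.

Answer: 16

Derivation:
|ax - bx| = |-6 - 6| = 12
|ay - by| = |-2 - 2| = 4
|az - bz| = |8 - (-8)| = 16
distance = (12 + 4 + 16) / 2 = 32 / 2 = 16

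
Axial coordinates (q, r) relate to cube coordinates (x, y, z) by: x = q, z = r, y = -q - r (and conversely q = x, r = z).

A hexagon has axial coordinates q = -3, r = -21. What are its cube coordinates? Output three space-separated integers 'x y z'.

x = q = -3
z = r = -21
y = -x - z = -(-3) - (-21) = 24

Answer: -3 24 -21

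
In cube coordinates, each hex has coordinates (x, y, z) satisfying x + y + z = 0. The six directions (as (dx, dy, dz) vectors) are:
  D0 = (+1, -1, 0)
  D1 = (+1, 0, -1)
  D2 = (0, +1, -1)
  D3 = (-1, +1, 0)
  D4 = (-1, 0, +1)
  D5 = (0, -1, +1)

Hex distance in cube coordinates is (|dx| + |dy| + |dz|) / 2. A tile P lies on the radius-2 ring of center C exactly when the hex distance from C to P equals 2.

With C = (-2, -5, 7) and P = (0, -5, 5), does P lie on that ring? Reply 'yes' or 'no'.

Answer: yes

Derivation:
|px - cx| = |0 - (-2)| = 2
|py - cy| = |-5 - (-5)| = 0
|pz - cz| = |5 - 7| = 2
distance = (2+0+2)/2 = 4/2 = 2
radius = 2; distance == radius -> yes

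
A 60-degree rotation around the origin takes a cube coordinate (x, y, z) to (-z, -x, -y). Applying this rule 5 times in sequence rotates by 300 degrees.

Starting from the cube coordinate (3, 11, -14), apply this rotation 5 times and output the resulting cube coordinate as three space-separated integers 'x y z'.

Answer: -11 14 -3

Derivation:
Start: (3, 11, -14)
Step 1: (3, 11, -14) -> (-(-14), -(3), -(11)) = (14, -3, -11)
Step 2: (14, -3, -11) -> (-(-11), -(14), -(-3)) = (11, -14, 3)
Step 3: (11, -14, 3) -> (-(3), -(11), -(-14)) = (-3, -11, 14)
Step 4: (-3, -11, 14) -> (-(14), -(-3), -(-11)) = (-14, 3, 11)
Step 5: (-14, 3, 11) -> (-(11), -(-14), -(3)) = (-11, 14, -3)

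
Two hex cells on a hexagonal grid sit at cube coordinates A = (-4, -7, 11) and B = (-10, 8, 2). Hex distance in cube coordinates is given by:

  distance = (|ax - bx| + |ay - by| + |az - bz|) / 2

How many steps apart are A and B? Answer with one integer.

|ax - bx| = |-4 - (-10)| = 6
|ay - by| = |-7 - 8| = 15
|az - bz| = |11 - 2| = 9
distance = (6 + 15 + 9) / 2 = 30 / 2 = 15

Answer: 15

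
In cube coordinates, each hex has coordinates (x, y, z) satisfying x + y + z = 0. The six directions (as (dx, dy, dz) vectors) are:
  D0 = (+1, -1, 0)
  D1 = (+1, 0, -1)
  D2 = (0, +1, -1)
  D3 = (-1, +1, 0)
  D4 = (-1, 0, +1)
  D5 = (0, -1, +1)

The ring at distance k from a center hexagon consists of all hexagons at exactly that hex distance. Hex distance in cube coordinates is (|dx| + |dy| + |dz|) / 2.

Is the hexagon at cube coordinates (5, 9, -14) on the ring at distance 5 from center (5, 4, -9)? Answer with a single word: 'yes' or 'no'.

|px - cx| = |5 - 5| = 0
|py - cy| = |9 - 4| = 5
|pz - cz| = |-14 - (-9)| = 5
distance = (0+5+5)/2 = 10/2 = 5
radius = 5; distance == radius -> yes

Answer: yes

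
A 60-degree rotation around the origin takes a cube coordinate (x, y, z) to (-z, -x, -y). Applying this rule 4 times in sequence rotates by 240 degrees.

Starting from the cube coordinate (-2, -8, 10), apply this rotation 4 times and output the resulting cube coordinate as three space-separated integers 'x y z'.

Answer: 10 -2 -8

Derivation:
Start: (-2, -8, 10)
Step 1: (-2, -8, 10) -> (-(10), -(-2), -(-8)) = (-10, 2, 8)
Step 2: (-10, 2, 8) -> (-(8), -(-10), -(2)) = (-8, 10, -2)
Step 3: (-8, 10, -2) -> (-(-2), -(-8), -(10)) = (2, 8, -10)
Step 4: (2, 8, -10) -> (-(-10), -(2), -(8)) = (10, -2, -8)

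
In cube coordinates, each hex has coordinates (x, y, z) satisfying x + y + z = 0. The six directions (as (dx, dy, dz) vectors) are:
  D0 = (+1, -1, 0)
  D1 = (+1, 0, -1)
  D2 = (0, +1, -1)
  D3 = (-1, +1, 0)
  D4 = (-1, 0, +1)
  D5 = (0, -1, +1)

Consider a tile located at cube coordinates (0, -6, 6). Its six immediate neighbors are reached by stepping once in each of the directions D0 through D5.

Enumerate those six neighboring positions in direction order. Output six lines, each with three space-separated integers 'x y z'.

Answer: 1 -7 6
1 -6 5
0 -5 5
-1 -5 6
-1 -6 7
0 -7 7

Derivation:
Center: (0, -6, 6). Add each direction:
  D0: (0, -6, 6) + (1, -1, 0) = (1, -7, 6)
  D1: (0, -6, 6) + (1, 0, -1) = (1, -6, 5)
  D2: (0, -6, 6) + (0, 1, -1) = (0, -5, 5)
  D3: (0, -6, 6) + (-1, 1, 0) = (-1, -5, 6)
  D4: (0, -6, 6) + (-1, 0, 1) = (-1, -6, 7)
  D5: (0, -6, 6) + (0, -1, 1) = (0, -7, 7)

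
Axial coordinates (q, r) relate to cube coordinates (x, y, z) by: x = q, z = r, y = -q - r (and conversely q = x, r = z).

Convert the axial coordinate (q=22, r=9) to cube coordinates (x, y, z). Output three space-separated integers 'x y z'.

x = q = 22
z = r = 9
y = -x - z = -(22) - (9) = -31

Answer: 22 -31 9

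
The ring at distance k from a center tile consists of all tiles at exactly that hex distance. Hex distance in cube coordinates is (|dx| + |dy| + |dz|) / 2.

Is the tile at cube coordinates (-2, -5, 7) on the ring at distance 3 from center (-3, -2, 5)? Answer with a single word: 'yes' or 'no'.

|px - cx| = |-2 - (-3)| = 1
|py - cy| = |-5 - (-2)| = 3
|pz - cz| = |7 - 5| = 2
distance = (1+3+2)/2 = 6/2 = 3
radius = 3; distance == radius -> yes

Answer: yes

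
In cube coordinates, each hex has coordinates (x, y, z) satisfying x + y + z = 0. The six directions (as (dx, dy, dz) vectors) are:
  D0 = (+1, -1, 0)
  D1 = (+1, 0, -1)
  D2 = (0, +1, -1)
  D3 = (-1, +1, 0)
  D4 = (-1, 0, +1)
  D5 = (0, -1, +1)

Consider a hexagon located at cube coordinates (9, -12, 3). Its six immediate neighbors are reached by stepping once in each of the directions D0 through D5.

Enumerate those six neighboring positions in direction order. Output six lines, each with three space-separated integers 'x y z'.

Answer: 10 -13 3
10 -12 2
9 -11 2
8 -11 3
8 -12 4
9 -13 4

Derivation:
Center: (9, -12, 3). Add each direction:
  D0: (9, -12, 3) + (1, -1, 0) = (10, -13, 3)
  D1: (9, -12, 3) + (1, 0, -1) = (10, -12, 2)
  D2: (9, -12, 3) + (0, 1, -1) = (9, -11, 2)
  D3: (9, -12, 3) + (-1, 1, 0) = (8, -11, 3)
  D4: (9, -12, 3) + (-1, 0, 1) = (8, -12, 4)
  D5: (9, -12, 3) + (0, -1, 1) = (9, -13, 4)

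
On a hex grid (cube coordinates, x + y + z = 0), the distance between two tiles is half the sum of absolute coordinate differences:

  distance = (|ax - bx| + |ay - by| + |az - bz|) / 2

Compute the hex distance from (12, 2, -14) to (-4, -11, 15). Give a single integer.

|ax - bx| = |12 - (-4)| = 16
|ay - by| = |2 - (-11)| = 13
|az - bz| = |-14 - 15| = 29
distance = (16 + 13 + 29) / 2 = 58 / 2 = 29

Answer: 29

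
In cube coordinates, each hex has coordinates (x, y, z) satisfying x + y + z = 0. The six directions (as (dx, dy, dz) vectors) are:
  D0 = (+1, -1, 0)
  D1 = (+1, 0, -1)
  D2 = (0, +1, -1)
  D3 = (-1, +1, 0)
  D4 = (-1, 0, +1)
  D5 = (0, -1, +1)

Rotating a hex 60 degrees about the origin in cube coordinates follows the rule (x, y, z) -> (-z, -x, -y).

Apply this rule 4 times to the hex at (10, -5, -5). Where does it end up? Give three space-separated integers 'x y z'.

Answer: -5 10 -5

Derivation:
Start: (10, -5, -5)
Step 1: (10, -5, -5) -> (-(-5), -(10), -(-5)) = (5, -10, 5)
Step 2: (5, -10, 5) -> (-(5), -(5), -(-10)) = (-5, -5, 10)
Step 3: (-5, -5, 10) -> (-(10), -(-5), -(-5)) = (-10, 5, 5)
Step 4: (-10, 5, 5) -> (-(5), -(-10), -(5)) = (-5, 10, -5)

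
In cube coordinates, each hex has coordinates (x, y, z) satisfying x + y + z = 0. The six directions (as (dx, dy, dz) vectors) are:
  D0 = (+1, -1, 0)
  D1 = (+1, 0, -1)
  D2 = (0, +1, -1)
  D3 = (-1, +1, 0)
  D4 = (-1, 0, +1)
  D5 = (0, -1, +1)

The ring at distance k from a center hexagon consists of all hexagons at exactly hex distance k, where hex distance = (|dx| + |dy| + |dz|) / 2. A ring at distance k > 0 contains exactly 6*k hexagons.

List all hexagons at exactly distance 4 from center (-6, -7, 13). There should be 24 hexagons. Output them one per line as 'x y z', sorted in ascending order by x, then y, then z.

Answer: -10 -7 17
-10 -6 16
-10 -5 15
-10 -4 14
-10 -3 13
-9 -8 17
-9 -3 12
-8 -9 17
-8 -3 11
-7 -10 17
-7 -3 10
-6 -11 17
-6 -3 9
-5 -11 16
-5 -4 9
-4 -11 15
-4 -5 9
-3 -11 14
-3 -6 9
-2 -11 13
-2 -10 12
-2 -9 11
-2 -8 10
-2 -7 9

Derivation:
Walk ring at distance 4 from (-6, -7, 13):
Start at center + D4*4 = (-10, -7, 17)
  hex 0: (-10, -7, 17)
  hex 1: (-9, -8, 17)
  hex 2: (-8, -9, 17)
  hex 3: (-7, -10, 17)
  hex 4: (-6, -11, 17)
  hex 5: (-5, -11, 16)
  hex 6: (-4, -11, 15)
  hex 7: (-3, -11, 14)
  hex 8: (-2, -11, 13)
  hex 9: (-2, -10, 12)
  hex 10: (-2, -9, 11)
  hex 11: (-2, -8, 10)
  hex 12: (-2, -7, 9)
  hex 13: (-3, -6, 9)
  hex 14: (-4, -5, 9)
  hex 15: (-5, -4, 9)
  hex 16: (-6, -3, 9)
  hex 17: (-7, -3, 10)
  hex 18: (-8, -3, 11)
  hex 19: (-9, -3, 12)
  hex 20: (-10, -3, 13)
  hex 21: (-10, -4, 14)
  hex 22: (-10, -5, 15)
  hex 23: (-10, -6, 16)
Sorted: 24 hexes.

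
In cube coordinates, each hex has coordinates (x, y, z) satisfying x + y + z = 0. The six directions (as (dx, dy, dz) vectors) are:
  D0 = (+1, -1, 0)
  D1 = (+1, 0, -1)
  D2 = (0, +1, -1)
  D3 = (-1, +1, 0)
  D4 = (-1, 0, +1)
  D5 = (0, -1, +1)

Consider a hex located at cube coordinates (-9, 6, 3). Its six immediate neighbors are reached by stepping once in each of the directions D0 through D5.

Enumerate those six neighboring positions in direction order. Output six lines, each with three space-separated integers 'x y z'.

Answer: -8 5 3
-8 6 2
-9 7 2
-10 7 3
-10 6 4
-9 5 4

Derivation:
Center: (-9, 6, 3). Add each direction:
  D0: (-9, 6, 3) + (1, -1, 0) = (-8, 5, 3)
  D1: (-9, 6, 3) + (1, 0, -1) = (-8, 6, 2)
  D2: (-9, 6, 3) + (0, 1, -1) = (-9, 7, 2)
  D3: (-9, 6, 3) + (-1, 1, 0) = (-10, 7, 3)
  D4: (-9, 6, 3) + (-1, 0, 1) = (-10, 6, 4)
  D5: (-9, 6, 3) + (0, -1, 1) = (-9, 5, 4)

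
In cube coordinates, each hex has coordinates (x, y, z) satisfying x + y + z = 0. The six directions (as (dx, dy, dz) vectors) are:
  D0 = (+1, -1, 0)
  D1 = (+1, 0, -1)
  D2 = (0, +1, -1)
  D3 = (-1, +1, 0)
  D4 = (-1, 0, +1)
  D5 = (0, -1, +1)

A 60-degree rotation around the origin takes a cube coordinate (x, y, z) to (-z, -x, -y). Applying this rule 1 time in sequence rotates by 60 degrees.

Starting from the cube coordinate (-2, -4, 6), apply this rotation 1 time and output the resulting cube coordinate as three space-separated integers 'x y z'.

Answer: -6 2 4

Derivation:
Start: (-2, -4, 6)
Step 1: (-2, -4, 6) -> (-(6), -(-2), -(-4)) = (-6, 2, 4)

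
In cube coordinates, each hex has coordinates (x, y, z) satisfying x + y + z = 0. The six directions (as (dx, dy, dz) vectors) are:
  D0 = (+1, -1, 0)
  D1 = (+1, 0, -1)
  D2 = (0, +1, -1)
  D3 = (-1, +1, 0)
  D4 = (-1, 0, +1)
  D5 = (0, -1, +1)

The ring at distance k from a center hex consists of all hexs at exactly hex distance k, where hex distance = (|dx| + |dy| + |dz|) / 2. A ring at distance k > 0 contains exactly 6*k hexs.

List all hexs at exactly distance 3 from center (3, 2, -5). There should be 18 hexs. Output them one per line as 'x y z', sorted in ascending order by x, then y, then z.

Walk ring at distance 3 from (3, 2, -5):
Start at center + D4*3 = (0, 2, -2)
  hex 0: (0, 2, -2)
  hex 1: (1, 1, -2)
  hex 2: (2, 0, -2)
  hex 3: (3, -1, -2)
  hex 4: (4, -1, -3)
  hex 5: (5, -1, -4)
  hex 6: (6, -1, -5)
  hex 7: (6, 0, -6)
  hex 8: (6, 1, -7)
  hex 9: (6, 2, -8)
  hex 10: (5, 3, -8)
  hex 11: (4, 4, -8)
  hex 12: (3, 5, -8)
  hex 13: (2, 5, -7)
  hex 14: (1, 5, -6)
  hex 15: (0, 5, -5)
  hex 16: (0, 4, -4)
  hex 17: (0, 3, -3)
Sorted: 18 hexes.

Answer: 0 2 -2
0 3 -3
0 4 -4
0 5 -5
1 1 -2
1 5 -6
2 0 -2
2 5 -7
3 -1 -2
3 5 -8
4 -1 -3
4 4 -8
5 -1 -4
5 3 -8
6 -1 -5
6 0 -6
6 1 -7
6 2 -8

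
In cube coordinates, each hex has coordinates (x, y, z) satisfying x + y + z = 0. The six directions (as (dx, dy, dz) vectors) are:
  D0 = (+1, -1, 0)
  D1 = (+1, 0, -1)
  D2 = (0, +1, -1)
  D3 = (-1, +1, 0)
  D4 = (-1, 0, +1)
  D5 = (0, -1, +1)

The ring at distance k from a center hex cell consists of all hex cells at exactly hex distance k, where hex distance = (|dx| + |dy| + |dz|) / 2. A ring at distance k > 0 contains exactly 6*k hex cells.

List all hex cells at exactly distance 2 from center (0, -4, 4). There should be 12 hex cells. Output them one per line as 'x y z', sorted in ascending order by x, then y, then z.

Walk ring at distance 2 from (0, -4, 4):
Start at center + D4*2 = (-2, -4, 6)
  hex 0: (-2, -4, 6)
  hex 1: (-1, -5, 6)
  hex 2: (0, -6, 6)
  hex 3: (1, -6, 5)
  hex 4: (2, -6, 4)
  hex 5: (2, -5, 3)
  hex 6: (2, -4, 2)
  hex 7: (1, -3, 2)
  hex 8: (0, -2, 2)
  hex 9: (-1, -2, 3)
  hex 10: (-2, -2, 4)
  hex 11: (-2, -3, 5)
Sorted: 12 hexes.

Answer: -2 -4 6
-2 -3 5
-2 -2 4
-1 -5 6
-1 -2 3
0 -6 6
0 -2 2
1 -6 5
1 -3 2
2 -6 4
2 -5 3
2 -4 2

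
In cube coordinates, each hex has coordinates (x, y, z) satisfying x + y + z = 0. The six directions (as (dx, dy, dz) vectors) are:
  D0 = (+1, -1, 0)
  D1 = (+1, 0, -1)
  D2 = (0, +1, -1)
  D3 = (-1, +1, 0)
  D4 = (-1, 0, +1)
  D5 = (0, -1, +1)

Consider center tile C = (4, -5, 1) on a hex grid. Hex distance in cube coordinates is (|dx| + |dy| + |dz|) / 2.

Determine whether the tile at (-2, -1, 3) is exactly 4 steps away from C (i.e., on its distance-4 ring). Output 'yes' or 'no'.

Answer: no

Derivation:
|px - cx| = |-2 - 4| = 6
|py - cy| = |-1 - (-5)| = 4
|pz - cz| = |3 - 1| = 2
distance = (6+4+2)/2 = 12/2 = 6
radius = 4; distance != radius -> no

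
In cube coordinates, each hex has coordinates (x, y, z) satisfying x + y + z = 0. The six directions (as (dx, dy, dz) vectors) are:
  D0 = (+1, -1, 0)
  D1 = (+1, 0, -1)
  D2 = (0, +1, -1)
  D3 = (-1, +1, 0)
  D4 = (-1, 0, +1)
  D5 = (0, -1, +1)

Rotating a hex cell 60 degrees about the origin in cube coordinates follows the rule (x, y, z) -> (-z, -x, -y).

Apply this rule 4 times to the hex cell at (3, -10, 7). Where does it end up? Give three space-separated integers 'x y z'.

Start: (3, -10, 7)
Step 1: (3, -10, 7) -> (-(7), -(3), -(-10)) = (-7, -3, 10)
Step 2: (-7, -3, 10) -> (-(10), -(-7), -(-3)) = (-10, 7, 3)
Step 3: (-10, 7, 3) -> (-(3), -(-10), -(7)) = (-3, 10, -7)
Step 4: (-3, 10, -7) -> (-(-7), -(-3), -(10)) = (7, 3, -10)

Answer: 7 3 -10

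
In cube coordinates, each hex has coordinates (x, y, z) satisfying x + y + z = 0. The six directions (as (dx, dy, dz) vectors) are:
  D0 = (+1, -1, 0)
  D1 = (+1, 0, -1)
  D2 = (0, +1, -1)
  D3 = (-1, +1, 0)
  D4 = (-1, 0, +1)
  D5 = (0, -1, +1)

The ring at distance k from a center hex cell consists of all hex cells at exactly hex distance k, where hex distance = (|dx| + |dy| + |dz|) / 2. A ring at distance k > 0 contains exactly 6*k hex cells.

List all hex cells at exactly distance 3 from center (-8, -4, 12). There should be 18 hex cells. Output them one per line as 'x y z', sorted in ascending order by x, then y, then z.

Answer: -11 -4 15
-11 -3 14
-11 -2 13
-11 -1 12
-10 -5 15
-10 -1 11
-9 -6 15
-9 -1 10
-8 -7 15
-8 -1 9
-7 -7 14
-7 -2 9
-6 -7 13
-6 -3 9
-5 -7 12
-5 -6 11
-5 -5 10
-5 -4 9

Derivation:
Walk ring at distance 3 from (-8, -4, 12):
Start at center + D4*3 = (-11, -4, 15)
  hex 0: (-11, -4, 15)
  hex 1: (-10, -5, 15)
  hex 2: (-9, -6, 15)
  hex 3: (-8, -7, 15)
  hex 4: (-7, -7, 14)
  hex 5: (-6, -7, 13)
  hex 6: (-5, -7, 12)
  hex 7: (-5, -6, 11)
  hex 8: (-5, -5, 10)
  hex 9: (-5, -4, 9)
  hex 10: (-6, -3, 9)
  hex 11: (-7, -2, 9)
  hex 12: (-8, -1, 9)
  hex 13: (-9, -1, 10)
  hex 14: (-10, -1, 11)
  hex 15: (-11, -1, 12)
  hex 16: (-11, -2, 13)
  hex 17: (-11, -3, 14)
Sorted: 18 hexes.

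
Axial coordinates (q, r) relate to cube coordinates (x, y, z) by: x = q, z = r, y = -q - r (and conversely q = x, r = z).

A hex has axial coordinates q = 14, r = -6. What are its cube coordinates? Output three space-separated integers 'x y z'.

x = q = 14
z = r = -6
y = -x - z = -(14) - (-6) = -8

Answer: 14 -8 -6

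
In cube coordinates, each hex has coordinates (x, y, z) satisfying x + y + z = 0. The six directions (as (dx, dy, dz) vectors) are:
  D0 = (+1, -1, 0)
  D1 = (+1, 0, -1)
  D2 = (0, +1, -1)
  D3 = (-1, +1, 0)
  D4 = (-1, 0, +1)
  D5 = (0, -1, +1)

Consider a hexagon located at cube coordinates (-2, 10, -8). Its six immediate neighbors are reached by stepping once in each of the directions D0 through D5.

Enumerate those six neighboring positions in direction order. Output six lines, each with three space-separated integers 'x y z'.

Center: (-2, 10, -8). Add each direction:
  D0: (-2, 10, -8) + (1, -1, 0) = (-1, 9, -8)
  D1: (-2, 10, -8) + (1, 0, -1) = (-1, 10, -9)
  D2: (-2, 10, -8) + (0, 1, -1) = (-2, 11, -9)
  D3: (-2, 10, -8) + (-1, 1, 0) = (-3, 11, -8)
  D4: (-2, 10, -8) + (-1, 0, 1) = (-3, 10, -7)
  D5: (-2, 10, -8) + (0, -1, 1) = (-2, 9, -7)

Answer: -1 9 -8
-1 10 -9
-2 11 -9
-3 11 -8
-3 10 -7
-2 9 -7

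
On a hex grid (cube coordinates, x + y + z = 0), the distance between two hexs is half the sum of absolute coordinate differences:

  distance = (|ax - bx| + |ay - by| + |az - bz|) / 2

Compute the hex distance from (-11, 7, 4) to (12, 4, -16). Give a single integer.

Answer: 23

Derivation:
|ax - bx| = |-11 - 12| = 23
|ay - by| = |7 - 4| = 3
|az - bz| = |4 - (-16)| = 20
distance = (23 + 3 + 20) / 2 = 46 / 2 = 23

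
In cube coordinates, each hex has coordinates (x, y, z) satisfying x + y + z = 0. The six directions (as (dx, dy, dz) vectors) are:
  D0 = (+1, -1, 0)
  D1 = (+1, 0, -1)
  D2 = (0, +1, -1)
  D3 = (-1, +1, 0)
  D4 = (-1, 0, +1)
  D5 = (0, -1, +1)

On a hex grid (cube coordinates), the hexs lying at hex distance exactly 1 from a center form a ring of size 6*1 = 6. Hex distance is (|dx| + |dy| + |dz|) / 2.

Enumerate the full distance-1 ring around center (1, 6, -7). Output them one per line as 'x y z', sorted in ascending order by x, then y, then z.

Walk ring at distance 1 from (1, 6, -7):
Start at center + D4*1 = (0, 6, -6)
  hex 0: (0, 6, -6)
  hex 1: (1, 5, -6)
  hex 2: (2, 5, -7)
  hex 3: (2, 6, -8)
  hex 4: (1, 7, -8)
  hex 5: (0, 7, -7)
Sorted: 6 hexes.

Answer: 0 6 -6
0 7 -7
1 5 -6
1 7 -8
2 5 -7
2 6 -8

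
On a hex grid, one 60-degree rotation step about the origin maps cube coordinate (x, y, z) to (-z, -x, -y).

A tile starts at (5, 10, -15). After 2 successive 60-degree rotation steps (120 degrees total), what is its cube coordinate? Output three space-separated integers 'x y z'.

Start: (5, 10, -15)
Step 1: (5, 10, -15) -> (-(-15), -(5), -(10)) = (15, -5, -10)
Step 2: (15, -5, -10) -> (-(-10), -(15), -(-5)) = (10, -15, 5)

Answer: 10 -15 5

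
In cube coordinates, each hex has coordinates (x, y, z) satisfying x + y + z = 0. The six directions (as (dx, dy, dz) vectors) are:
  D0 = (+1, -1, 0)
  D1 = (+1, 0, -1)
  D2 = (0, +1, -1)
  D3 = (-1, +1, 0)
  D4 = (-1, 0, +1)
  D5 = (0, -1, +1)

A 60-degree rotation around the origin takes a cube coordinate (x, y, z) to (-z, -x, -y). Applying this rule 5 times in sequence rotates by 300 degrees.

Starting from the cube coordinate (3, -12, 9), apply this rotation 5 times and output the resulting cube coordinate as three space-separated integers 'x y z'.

Start: (3, -12, 9)
Step 1: (3, -12, 9) -> (-(9), -(3), -(-12)) = (-9, -3, 12)
Step 2: (-9, -3, 12) -> (-(12), -(-9), -(-3)) = (-12, 9, 3)
Step 3: (-12, 9, 3) -> (-(3), -(-12), -(9)) = (-3, 12, -9)
Step 4: (-3, 12, -9) -> (-(-9), -(-3), -(12)) = (9, 3, -12)
Step 5: (9, 3, -12) -> (-(-12), -(9), -(3)) = (12, -9, -3)

Answer: 12 -9 -3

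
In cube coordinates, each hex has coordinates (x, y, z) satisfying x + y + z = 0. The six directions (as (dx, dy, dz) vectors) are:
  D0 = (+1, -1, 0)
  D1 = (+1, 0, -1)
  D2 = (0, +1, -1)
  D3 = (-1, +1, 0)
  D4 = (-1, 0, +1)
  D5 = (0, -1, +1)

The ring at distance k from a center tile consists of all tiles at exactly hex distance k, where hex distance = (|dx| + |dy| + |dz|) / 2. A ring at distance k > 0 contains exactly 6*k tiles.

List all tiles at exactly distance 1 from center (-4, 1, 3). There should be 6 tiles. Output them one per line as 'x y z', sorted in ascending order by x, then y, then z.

Answer: -5 1 4
-5 2 3
-4 0 4
-4 2 2
-3 0 3
-3 1 2

Derivation:
Walk ring at distance 1 from (-4, 1, 3):
Start at center + D4*1 = (-5, 1, 4)
  hex 0: (-5, 1, 4)
  hex 1: (-4, 0, 4)
  hex 2: (-3, 0, 3)
  hex 3: (-3, 1, 2)
  hex 4: (-4, 2, 2)
  hex 5: (-5, 2, 3)
Sorted: 6 hexes.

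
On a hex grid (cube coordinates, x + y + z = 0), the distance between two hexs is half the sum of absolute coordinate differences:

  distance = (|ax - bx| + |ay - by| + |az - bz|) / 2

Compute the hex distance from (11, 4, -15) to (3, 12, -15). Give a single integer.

Answer: 8

Derivation:
|ax - bx| = |11 - 3| = 8
|ay - by| = |4 - 12| = 8
|az - bz| = |-15 - (-15)| = 0
distance = (8 + 8 + 0) / 2 = 16 / 2 = 8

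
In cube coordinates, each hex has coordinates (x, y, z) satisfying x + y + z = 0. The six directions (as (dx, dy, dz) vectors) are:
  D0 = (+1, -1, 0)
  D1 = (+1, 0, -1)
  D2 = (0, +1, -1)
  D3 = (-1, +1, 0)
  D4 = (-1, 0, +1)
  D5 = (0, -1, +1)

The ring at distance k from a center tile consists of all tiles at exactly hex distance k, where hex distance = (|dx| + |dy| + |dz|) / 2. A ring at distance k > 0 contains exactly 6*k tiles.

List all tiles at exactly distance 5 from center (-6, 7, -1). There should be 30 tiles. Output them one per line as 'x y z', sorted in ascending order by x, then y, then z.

Answer: -11 7 4
-11 8 3
-11 9 2
-11 10 1
-11 11 0
-11 12 -1
-10 6 4
-10 12 -2
-9 5 4
-9 12 -3
-8 4 4
-8 12 -4
-7 3 4
-7 12 -5
-6 2 4
-6 12 -6
-5 2 3
-5 11 -6
-4 2 2
-4 10 -6
-3 2 1
-3 9 -6
-2 2 0
-2 8 -6
-1 2 -1
-1 3 -2
-1 4 -3
-1 5 -4
-1 6 -5
-1 7 -6

Derivation:
Walk ring at distance 5 from (-6, 7, -1):
Start at center + D4*5 = (-11, 7, 4)
  hex 0: (-11, 7, 4)
  hex 1: (-10, 6, 4)
  hex 2: (-9, 5, 4)
  hex 3: (-8, 4, 4)
  hex 4: (-7, 3, 4)
  hex 5: (-6, 2, 4)
  hex 6: (-5, 2, 3)
  hex 7: (-4, 2, 2)
  hex 8: (-3, 2, 1)
  hex 9: (-2, 2, 0)
  hex 10: (-1, 2, -1)
  hex 11: (-1, 3, -2)
  hex 12: (-1, 4, -3)
  hex 13: (-1, 5, -4)
  hex 14: (-1, 6, -5)
  hex 15: (-1, 7, -6)
  hex 16: (-2, 8, -6)
  hex 17: (-3, 9, -6)
  hex 18: (-4, 10, -6)
  hex 19: (-5, 11, -6)
  hex 20: (-6, 12, -6)
  hex 21: (-7, 12, -5)
  hex 22: (-8, 12, -4)
  hex 23: (-9, 12, -3)
  hex 24: (-10, 12, -2)
  hex 25: (-11, 12, -1)
  hex 26: (-11, 11, 0)
  hex 27: (-11, 10, 1)
  hex 28: (-11, 9, 2)
  hex 29: (-11, 8, 3)
Sorted: 30 hexes.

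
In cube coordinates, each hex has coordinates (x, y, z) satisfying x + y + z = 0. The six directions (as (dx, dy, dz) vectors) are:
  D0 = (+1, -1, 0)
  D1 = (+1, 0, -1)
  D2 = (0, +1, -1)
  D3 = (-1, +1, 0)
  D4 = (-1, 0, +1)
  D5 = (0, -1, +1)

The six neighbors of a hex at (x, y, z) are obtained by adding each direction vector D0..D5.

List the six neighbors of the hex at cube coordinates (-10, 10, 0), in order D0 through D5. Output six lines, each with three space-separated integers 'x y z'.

Answer: -9 9 0
-9 10 -1
-10 11 -1
-11 11 0
-11 10 1
-10 9 1

Derivation:
Center: (-10, 10, 0). Add each direction:
  D0: (-10, 10, 0) + (1, -1, 0) = (-9, 9, 0)
  D1: (-10, 10, 0) + (1, 0, -1) = (-9, 10, -1)
  D2: (-10, 10, 0) + (0, 1, -1) = (-10, 11, -1)
  D3: (-10, 10, 0) + (-1, 1, 0) = (-11, 11, 0)
  D4: (-10, 10, 0) + (-1, 0, 1) = (-11, 10, 1)
  D5: (-10, 10, 0) + (0, -1, 1) = (-10, 9, 1)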